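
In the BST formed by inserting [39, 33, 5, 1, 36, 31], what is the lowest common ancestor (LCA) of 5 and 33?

Tree insertion order: [39, 33, 5, 1, 36, 31]
Tree (level-order array): [39, 33, None, 5, 36, 1, 31]
In a BST, the LCA of p=5, q=33 is the first node v on the
root-to-leaf path with p <= v <= q (go left if both < v, right if both > v).
Walk from root:
  at 39: both 5 and 33 < 39, go left
  at 33: 5 <= 33 <= 33, this is the LCA
LCA = 33


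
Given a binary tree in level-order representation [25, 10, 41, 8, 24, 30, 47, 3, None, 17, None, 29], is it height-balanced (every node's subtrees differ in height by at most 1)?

Tree (level-order array): [25, 10, 41, 8, 24, 30, 47, 3, None, 17, None, 29]
Definition: a tree is height-balanced if, at every node, |h(left) - h(right)| <= 1 (empty subtree has height -1).
Bottom-up per-node check:
  node 3: h_left=-1, h_right=-1, diff=0 [OK], height=0
  node 8: h_left=0, h_right=-1, diff=1 [OK], height=1
  node 17: h_left=-1, h_right=-1, diff=0 [OK], height=0
  node 24: h_left=0, h_right=-1, diff=1 [OK], height=1
  node 10: h_left=1, h_right=1, diff=0 [OK], height=2
  node 29: h_left=-1, h_right=-1, diff=0 [OK], height=0
  node 30: h_left=0, h_right=-1, diff=1 [OK], height=1
  node 47: h_left=-1, h_right=-1, diff=0 [OK], height=0
  node 41: h_left=1, h_right=0, diff=1 [OK], height=2
  node 25: h_left=2, h_right=2, diff=0 [OK], height=3
All nodes satisfy the balance condition.
Result: Balanced


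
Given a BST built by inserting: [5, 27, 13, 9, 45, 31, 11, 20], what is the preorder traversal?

Tree insertion order: [5, 27, 13, 9, 45, 31, 11, 20]
Tree (level-order array): [5, None, 27, 13, 45, 9, 20, 31, None, None, 11]
Preorder traversal: [5, 27, 13, 9, 11, 20, 45, 31]


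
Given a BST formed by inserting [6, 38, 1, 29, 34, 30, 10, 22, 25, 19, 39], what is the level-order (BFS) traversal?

Tree insertion order: [6, 38, 1, 29, 34, 30, 10, 22, 25, 19, 39]
Tree (level-order array): [6, 1, 38, None, None, 29, 39, 10, 34, None, None, None, 22, 30, None, 19, 25]
BFS from the root, enqueuing left then right child of each popped node:
  queue [6] -> pop 6, enqueue [1, 38], visited so far: [6]
  queue [1, 38] -> pop 1, enqueue [none], visited so far: [6, 1]
  queue [38] -> pop 38, enqueue [29, 39], visited so far: [6, 1, 38]
  queue [29, 39] -> pop 29, enqueue [10, 34], visited so far: [6, 1, 38, 29]
  queue [39, 10, 34] -> pop 39, enqueue [none], visited so far: [6, 1, 38, 29, 39]
  queue [10, 34] -> pop 10, enqueue [22], visited so far: [6, 1, 38, 29, 39, 10]
  queue [34, 22] -> pop 34, enqueue [30], visited so far: [6, 1, 38, 29, 39, 10, 34]
  queue [22, 30] -> pop 22, enqueue [19, 25], visited so far: [6, 1, 38, 29, 39, 10, 34, 22]
  queue [30, 19, 25] -> pop 30, enqueue [none], visited so far: [6, 1, 38, 29, 39, 10, 34, 22, 30]
  queue [19, 25] -> pop 19, enqueue [none], visited so far: [6, 1, 38, 29, 39, 10, 34, 22, 30, 19]
  queue [25] -> pop 25, enqueue [none], visited so far: [6, 1, 38, 29, 39, 10, 34, 22, 30, 19, 25]
Result: [6, 1, 38, 29, 39, 10, 34, 22, 30, 19, 25]


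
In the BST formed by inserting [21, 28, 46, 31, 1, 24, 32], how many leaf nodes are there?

Tree built from: [21, 28, 46, 31, 1, 24, 32]
Tree (level-order array): [21, 1, 28, None, None, 24, 46, None, None, 31, None, None, 32]
Rule: A leaf has 0 children.
Per-node child counts:
  node 21: 2 child(ren)
  node 1: 0 child(ren)
  node 28: 2 child(ren)
  node 24: 0 child(ren)
  node 46: 1 child(ren)
  node 31: 1 child(ren)
  node 32: 0 child(ren)
Matching nodes: [1, 24, 32]
Count of leaf nodes: 3


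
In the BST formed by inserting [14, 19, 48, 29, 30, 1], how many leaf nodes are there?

Tree built from: [14, 19, 48, 29, 30, 1]
Tree (level-order array): [14, 1, 19, None, None, None, 48, 29, None, None, 30]
Rule: A leaf has 0 children.
Per-node child counts:
  node 14: 2 child(ren)
  node 1: 0 child(ren)
  node 19: 1 child(ren)
  node 48: 1 child(ren)
  node 29: 1 child(ren)
  node 30: 0 child(ren)
Matching nodes: [1, 30]
Count of leaf nodes: 2


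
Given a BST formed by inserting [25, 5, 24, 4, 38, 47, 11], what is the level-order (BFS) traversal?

Tree insertion order: [25, 5, 24, 4, 38, 47, 11]
Tree (level-order array): [25, 5, 38, 4, 24, None, 47, None, None, 11]
BFS from the root, enqueuing left then right child of each popped node:
  queue [25] -> pop 25, enqueue [5, 38], visited so far: [25]
  queue [5, 38] -> pop 5, enqueue [4, 24], visited so far: [25, 5]
  queue [38, 4, 24] -> pop 38, enqueue [47], visited so far: [25, 5, 38]
  queue [4, 24, 47] -> pop 4, enqueue [none], visited so far: [25, 5, 38, 4]
  queue [24, 47] -> pop 24, enqueue [11], visited so far: [25, 5, 38, 4, 24]
  queue [47, 11] -> pop 47, enqueue [none], visited so far: [25, 5, 38, 4, 24, 47]
  queue [11] -> pop 11, enqueue [none], visited so far: [25, 5, 38, 4, 24, 47, 11]
Result: [25, 5, 38, 4, 24, 47, 11]


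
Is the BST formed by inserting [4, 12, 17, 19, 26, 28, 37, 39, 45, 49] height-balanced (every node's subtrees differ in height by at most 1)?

Tree (level-order array): [4, None, 12, None, 17, None, 19, None, 26, None, 28, None, 37, None, 39, None, 45, None, 49]
Definition: a tree is height-balanced if, at every node, |h(left) - h(right)| <= 1 (empty subtree has height -1).
Bottom-up per-node check:
  node 49: h_left=-1, h_right=-1, diff=0 [OK], height=0
  node 45: h_left=-1, h_right=0, diff=1 [OK], height=1
  node 39: h_left=-1, h_right=1, diff=2 [FAIL (|-1-1|=2 > 1)], height=2
  node 37: h_left=-1, h_right=2, diff=3 [FAIL (|-1-2|=3 > 1)], height=3
  node 28: h_left=-1, h_right=3, diff=4 [FAIL (|-1-3|=4 > 1)], height=4
  node 26: h_left=-1, h_right=4, diff=5 [FAIL (|-1-4|=5 > 1)], height=5
  node 19: h_left=-1, h_right=5, diff=6 [FAIL (|-1-5|=6 > 1)], height=6
  node 17: h_left=-1, h_right=6, diff=7 [FAIL (|-1-6|=7 > 1)], height=7
  node 12: h_left=-1, h_right=7, diff=8 [FAIL (|-1-7|=8 > 1)], height=8
  node 4: h_left=-1, h_right=8, diff=9 [FAIL (|-1-8|=9 > 1)], height=9
Node 39 violates the condition: |-1 - 1| = 2 > 1.
Result: Not balanced


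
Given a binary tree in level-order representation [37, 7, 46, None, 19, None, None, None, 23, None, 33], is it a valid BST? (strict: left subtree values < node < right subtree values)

Level-order array: [37, 7, 46, None, 19, None, None, None, 23, None, 33]
Validate using subtree bounds (lo, hi): at each node, require lo < value < hi,
then recurse left with hi=value and right with lo=value.
Preorder trace (stopping at first violation):
  at node 37 with bounds (-inf, +inf): OK
  at node 7 with bounds (-inf, 37): OK
  at node 19 with bounds (7, 37): OK
  at node 23 with bounds (19, 37): OK
  at node 33 with bounds (23, 37): OK
  at node 46 with bounds (37, +inf): OK
No violation found at any node.
Result: Valid BST


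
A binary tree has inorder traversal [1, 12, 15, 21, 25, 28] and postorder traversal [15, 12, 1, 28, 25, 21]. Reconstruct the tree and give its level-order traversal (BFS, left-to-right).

Inorder:   [1, 12, 15, 21, 25, 28]
Postorder: [15, 12, 1, 28, 25, 21]
Algorithm: postorder visits root last, so walk postorder right-to-left;
each value is the root of the current inorder slice — split it at that
value, recurse on the right subtree first, then the left.
Recursive splits:
  root=21; inorder splits into left=[1, 12, 15], right=[25, 28]
  root=25; inorder splits into left=[], right=[28]
  root=28; inorder splits into left=[], right=[]
  root=1; inorder splits into left=[], right=[12, 15]
  root=12; inorder splits into left=[], right=[15]
  root=15; inorder splits into left=[], right=[]
Reconstructed level-order: [21, 1, 25, 12, 28, 15]


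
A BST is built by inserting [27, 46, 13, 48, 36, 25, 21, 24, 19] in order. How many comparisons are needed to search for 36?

Search path for 36: 27 -> 46 -> 36
Found: True
Comparisons: 3


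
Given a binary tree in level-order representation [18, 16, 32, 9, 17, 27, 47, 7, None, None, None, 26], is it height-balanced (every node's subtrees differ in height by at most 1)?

Tree (level-order array): [18, 16, 32, 9, 17, 27, 47, 7, None, None, None, 26]
Definition: a tree is height-balanced if, at every node, |h(left) - h(right)| <= 1 (empty subtree has height -1).
Bottom-up per-node check:
  node 7: h_left=-1, h_right=-1, diff=0 [OK], height=0
  node 9: h_left=0, h_right=-1, diff=1 [OK], height=1
  node 17: h_left=-1, h_right=-1, diff=0 [OK], height=0
  node 16: h_left=1, h_right=0, diff=1 [OK], height=2
  node 26: h_left=-1, h_right=-1, diff=0 [OK], height=0
  node 27: h_left=0, h_right=-1, diff=1 [OK], height=1
  node 47: h_left=-1, h_right=-1, diff=0 [OK], height=0
  node 32: h_left=1, h_right=0, diff=1 [OK], height=2
  node 18: h_left=2, h_right=2, diff=0 [OK], height=3
All nodes satisfy the balance condition.
Result: Balanced


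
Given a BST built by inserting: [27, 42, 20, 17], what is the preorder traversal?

Tree insertion order: [27, 42, 20, 17]
Tree (level-order array): [27, 20, 42, 17]
Preorder traversal: [27, 20, 17, 42]


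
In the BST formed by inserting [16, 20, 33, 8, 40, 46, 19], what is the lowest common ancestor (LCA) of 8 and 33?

Tree insertion order: [16, 20, 33, 8, 40, 46, 19]
Tree (level-order array): [16, 8, 20, None, None, 19, 33, None, None, None, 40, None, 46]
In a BST, the LCA of p=8, q=33 is the first node v on the
root-to-leaf path with p <= v <= q (go left if both < v, right if both > v).
Walk from root:
  at 16: 8 <= 16 <= 33, this is the LCA
LCA = 16


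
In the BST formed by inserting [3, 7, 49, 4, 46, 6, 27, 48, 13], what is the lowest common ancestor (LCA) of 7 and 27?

Tree insertion order: [3, 7, 49, 4, 46, 6, 27, 48, 13]
Tree (level-order array): [3, None, 7, 4, 49, None, 6, 46, None, None, None, 27, 48, 13]
In a BST, the LCA of p=7, q=27 is the first node v on the
root-to-leaf path with p <= v <= q (go left if both < v, right if both > v).
Walk from root:
  at 3: both 7 and 27 > 3, go right
  at 7: 7 <= 7 <= 27, this is the LCA
LCA = 7


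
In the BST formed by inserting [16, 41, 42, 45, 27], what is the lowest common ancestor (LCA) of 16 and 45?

Tree insertion order: [16, 41, 42, 45, 27]
Tree (level-order array): [16, None, 41, 27, 42, None, None, None, 45]
In a BST, the LCA of p=16, q=45 is the first node v on the
root-to-leaf path with p <= v <= q (go left if both < v, right if both > v).
Walk from root:
  at 16: 16 <= 16 <= 45, this is the LCA
LCA = 16


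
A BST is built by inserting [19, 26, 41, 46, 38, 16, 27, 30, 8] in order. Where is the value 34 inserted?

Starting tree (level order): [19, 16, 26, 8, None, None, 41, None, None, 38, 46, 27, None, None, None, None, 30]
Insertion path: 19 -> 26 -> 41 -> 38 -> 27 -> 30
Result: insert 34 as right child of 30
Final tree (level order): [19, 16, 26, 8, None, None, 41, None, None, 38, 46, 27, None, None, None, None, 30, None, 34]


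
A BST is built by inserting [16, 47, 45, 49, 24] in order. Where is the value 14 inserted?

Starting tree (level order): [16, None, 47, 45, 49, 24]
Insertion path: 16
Result: insert 14 as left child of 16
Final tree (level order): [16, 14, 47, None, None, 45, 49, 24]


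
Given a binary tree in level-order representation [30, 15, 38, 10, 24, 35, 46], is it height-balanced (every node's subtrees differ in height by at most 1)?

Tree (level-order array): [30, 15, 38, 10, 24, 35, 46]
Definition: a tree is height-balanced if, at every node, |h(left) - h(right)| <= 1 (empty subtree has height -1).
Bottom-up per-node check:
  node 10: h_left=-1, h_right=-1, diff=0 [OK], height=0
  node 24: h_left=-1, h_right=-1, diff=0 [OK], height=0
  node 15: h_left=0, h_right=0, diff=0 [OK], height=1
  node 35: h_left=-1, h_right=-1, diff=0 [OK], height=0
  node 46: h_left=-1, h_right=-1, diff=0 [OK], height=0
  node 38: h_left=0, h_right=0, diff=0 [OK], height=1
  node 30: h_left=1, h_right=1, diff=0 [OK], height=2
All nodes satisfy the balance condition.
Result: Balanced


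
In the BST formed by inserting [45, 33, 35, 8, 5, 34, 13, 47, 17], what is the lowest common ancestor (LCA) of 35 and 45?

Tree insertion order: [45, 33, 35, 8, 5, 34, 13, 47, 17]
Tree (level-order array): [45, 33, 47, 8, 35, None, None, 5, 13, 34, None, None, None, None, 17]
In a BST, the LCA of p=35, q=45 is the first node v on the
root-to-leaf path with p <= v <= q (go left if both < v, right if both > v).
Walk from root:
  at 45: 35 <= 45 <= 45, this is the LCA
LCA = 45


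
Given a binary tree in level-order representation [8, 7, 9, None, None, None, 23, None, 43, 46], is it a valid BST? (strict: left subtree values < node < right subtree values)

Level-order array: [8, 7, 9, None, None, None, 23, None, 43, 46]
Validate using subtree bounds (lo, hi): at each node, require lo < value < hi,
then recurse left with hi=value and right with lo=value.
Preorder trace (stopping at first violation):
  at node 8 with bounds (-inf, +inf): OK
  at node 7 with bounds (-inf, 8): OK
  at node 9 with bounds (8, +inf): OK
  at node 23 with bounds (9, +inf): OK
  at node 43 with bounds (23, +inf): OK
  at node 46 with bounds (23, 43): VIOLATION
Node 46 violates its bound: not (23 < 46 < 43).
Result: Not a valid BST


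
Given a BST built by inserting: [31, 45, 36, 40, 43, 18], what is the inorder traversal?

Tree insertion order: [31, 45, 36, 40, 43, 18]
Tree (level-order array): [31, 18, 45, None, None, 36, None, None, 40, None, 43]
Inorder traversal: [18, 31, 36, 40, 43, 45]


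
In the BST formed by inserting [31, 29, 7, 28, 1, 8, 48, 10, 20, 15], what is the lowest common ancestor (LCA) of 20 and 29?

Tree insertion order: [31, 29, 7, 28, 1, 8, 48, 10, 20, 15]
Tree (level-order array): [31, 29, 48, 7, None, None, None, 1, 28, None, None, 8, None, None, 10, None, 20, 15]
In a BST, the LCA of p=20, q=29 is the first node v on the
root-to-leaf path with p <= v <= q (go left if both < v, right if both > v).
Walk from root:
  at 31: both 20 and 29 < 31, go left
  at 29: 20 <= 29 <= 29, this is the LCA
LCA = 29


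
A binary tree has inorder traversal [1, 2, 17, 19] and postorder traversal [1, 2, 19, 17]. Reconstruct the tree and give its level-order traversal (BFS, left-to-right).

Inorder:   [1, 2, 17, 19]
Postorder: [1, 2, 19, 17]
Algorithm: postorder visits root last, so walk postorder right-to-left;
each value is the root of the current inorder slice — split it at that
value, recurse on the right subtree first, then the left.
Recursive splits:
  root=17; inorder splits into left=[1, 2], right=[19]
  root=19; inorder splits into left=[], right=[]
  root=2; inorder splits into left=[1], right=[]
  root=1; inorder splits into left=[], right=[]
Reconstructed level-order: [17, 2, 19, 1]


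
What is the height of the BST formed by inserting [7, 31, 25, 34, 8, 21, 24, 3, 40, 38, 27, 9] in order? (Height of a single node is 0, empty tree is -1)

Insertion order: [7, 31, 25, 34, 8, 21, 24, 3, 40, 38, 27, 9]
Tree (level-order array): [7, 3, 31, None, None, 25, 34, 8, 27, None, 40, None, 21, None, None, 38, None, 9, 24]
Compute height bottom-up (empty subtree = -1):
  height(3) = 1 + max(-1, -1) = 0
  height(9) = 1 + max(-1, -1) = 0
  height(24) = 1 + max(-1, -1) = 0
  height(21) = 1 + max(0, 0) = 1
  height(8) = 1 + max(-1, 1) = 2
  height(27) = 1 + max(-1, -1) = 0
  height(25) = 1 + max(2, 0) = 3
  height(38) = 1 + max(-1, -1) = 0
  height(40) = 1 + max(0, -1) = 1
  height(34) = 1 + max(-1, 1) = 2
  height(31) = 1 + max(3, 2) = 4
  height(7) = 1 + max(0, 4) = 5
Height = 5


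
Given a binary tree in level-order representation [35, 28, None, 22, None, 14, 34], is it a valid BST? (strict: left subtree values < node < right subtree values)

Level-order array: [35, 28, None, 22, None, 14, 34]
Validate using subtree bounds (lo, hi): at each node, require lo < value < hi,
then recurse left with hi=value and right with lo=value.
Preorder trace (stopping at first violation):
  at node 35 with bounds (-inf, +inf): OK
  at node 28 with bounds (-inf, 35): OK
  at node 22 with bounds (-inf, 28): OK
  at node 14 with bounds (-inf, 22): OK
  at node 34 with bounds (22, 28): VIOLATION
Node 34 violates its bound: not (22 < 34 < 28).
Result: Not a valid BST


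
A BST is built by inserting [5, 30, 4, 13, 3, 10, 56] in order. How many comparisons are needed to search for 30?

Search path for 30: 5 -> 30
Found: True
Comparisons: 2


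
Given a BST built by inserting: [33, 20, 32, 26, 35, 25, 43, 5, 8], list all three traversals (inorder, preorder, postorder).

Tree insertion order: [33, 20, 32, 26, 35, 25, 43, 5, 8]
Tree (level-order array): [33, 20, 35, 5, 32, None, 43, None, 8, 26, None, None, None, None, None, 25]
Inorder (L, root, R): [5, 8, 20, 25, 26, 32, 33, 35, 43]
Preorder (root, L, R): [33, 20, 5, 8, 32, 26, 25, 35, 43]
Postorder (L, R, root): [8, 5, 25, 26, 32, 20, 43, 35, 33]


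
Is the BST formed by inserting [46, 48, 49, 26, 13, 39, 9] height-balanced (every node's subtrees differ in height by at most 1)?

Tree (level-order array): [46, 26, 48, 13, 39, None, 49, 9]
Definition: a tree is height-balanced if, at every node, |h(left) - h(right)| <= 1 (empty subtree has height -1).
Bottom-up per-node check:
  node 9: h_left=-1, h_right=-1, diff=0 [OK], height=0
  node 13: h_left=0, h_right=-1, diff=1 [OK], height=1
  node 39: h_left=-1, h_right=-1, diff=0 [OK], height=0
  node 26: h_left=1, h_right=0, diff=1 [OK], height=2
  node 49: h_left=-1, h_right=-1, diff=0 [OK], height=0
  node 48: h_left=-1, h_right=0, diff=1 [OK], height=1
  node 46: h_left=2, h_right=1, diff=1 [OK], height=3
All nodes satisfy the balance condition.
Result: Balanced


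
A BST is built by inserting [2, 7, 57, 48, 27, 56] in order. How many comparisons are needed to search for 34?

Search path for 34: 2 -> 7 -> 57 -> 48 -> 27
Found: False
Comparisons: 5


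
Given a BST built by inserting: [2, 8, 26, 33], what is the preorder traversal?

Tree insertion order: [2, 8, 26, 33]
Tree (level-order array): [2, None, 8, None, 26, None, 33]
Preorder traversal: [2, 8, 26, 33]


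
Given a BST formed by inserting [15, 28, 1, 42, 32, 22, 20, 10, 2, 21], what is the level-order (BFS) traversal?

Tree insertion order: [15, 28, 1, 42, 32, 22, 20, 10, 2, 21]
Tree (level-order array): [15, 1, 28, None, 10, 22, 42, 2, None, 20, None, 32, None, None, None, None, 21]
BFS from the root, enqueuing left then right child of each popped node:
  queue [15] -> pop 15, enqueue [1, 28], visited so far: [15]
  queue [1, 28] -> pop 1, enqueue [10], visited so far: [15, 1]
  queue [28, 10] -> pop 28, enqueue [22, 42], visited so far: [15, 1, 28]
  queue [10, 22, 42] -> pop 10, enqueue [2], visited so far: [15, 1, 28, 10]
  queue [22, 42, 2] -> pop 22, enqueue [20], visited so far: [15, 1, 28, 10, 22]
  queue [42, 2, 20] -> pop 42, enqueue [32], visited so far: [15, 1, 28, 10, 22, 42]
  queue [2, 20, 32] -> pop 2, enqueue [none], visited so far: [15, 1, 28, 10, 22, 42, 2]
  queue [20, 32] -> pop 20, enqueue [21], visited so far: [15, 1, 28, 10, 22, 42, 2, 20]
  queue [32, 21] -> pop 32, enqueue [none], visited so far: [15, 1, 28, 10, 22, 42, 2, 20, 32]
  queue [21] -> pop 21, enqueue [none], visited so far: [15, 1, 28, 10, 22, 42, 2, 20, 32, 21]
Result: [15, 1, 28, 10, 22, 42, 2, 20, 32, 21]


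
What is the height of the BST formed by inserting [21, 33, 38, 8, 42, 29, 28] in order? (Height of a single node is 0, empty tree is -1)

Insertion order: [21, 33, 38, 8, 42, 29, 28]
Tree (level-order array): [21, 8, 33, None, None, 29, 38, 28, None, None, 42]
Compute height bottom-up (empty subtree = -1):
  height(8) = 1 + max(-1, -1) = 0
  height(28) = 1 + max(-1, -1) = 0
  height(29) = 1 + max(0, -1) = 1
  height(42) = 1 + max(-1, -1) = 0
  height(38) = 1 + max(-1, 0) = 1
  height(33) = 1 + max(1, 1) = 2
  height(21) = 1 + max(0, 2) = 3
Height = 3


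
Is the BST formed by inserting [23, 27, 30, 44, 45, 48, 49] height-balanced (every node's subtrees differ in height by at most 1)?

Tree (level-order array): [23, None, 27, None, 30, None, 44, None, 45, None, 48, None, 49]
Definition: a tree is height-balanced if, at every node, |h(left) - h(right)| <= 1 (empty subtree has height -1).
Bottom-up per-node check:
  node 49: h_left=-1, h_right=-1, diff=0 [OK], height=0
  node 48: h_left=-1, h_right=0, diff=1 [OK], height=1
  node 45: h_left=-1, h_right=1, diff=2 [FAIL (|-1-1|=2 > 1)], height=2
  node 44: h_left=-1, h_right=2, diff=3 [FAIL (|-1-2|=3 > 1)], height=3
  node 30: h_left=-1, h_right=3, diff=4 [FAIL (|-1-3|=4 > 1)], height=4
  node 27: h_left=-1, h_right=4, diff=5 [FAIL (|-1-4|=5 > 1)], height=5
  node 23: h_left=-1, h_right=5, diff=6 [FAIL (|-1-5|=6 > 1)], height=6
Node 45 violates the condition: |-1 - 1| = 2 > 1.
Result: Not balanced


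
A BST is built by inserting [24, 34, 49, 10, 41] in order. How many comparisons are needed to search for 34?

Search path for 34: 24 -> 34
Found: True
Comparisons: 2


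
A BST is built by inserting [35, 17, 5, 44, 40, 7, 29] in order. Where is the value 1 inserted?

Starting tree (level order): [35, 17, 44, 5, 29, 40, None, None, 7]
Insertion path: 35 -> 17 -> 5
Result: insert 1 as left child of 5
Final tree (level order): [35, 17, 44, 5, 29, 40, None, 1, 7]


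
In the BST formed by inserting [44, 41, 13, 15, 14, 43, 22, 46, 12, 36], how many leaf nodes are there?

Tree built from: [44, 41, 13, 15, 14, 43, 22, 46, 12, 36]
Tree (level-order array): [44, 41, 46, 13, 43, None, None, 12, 15, None, None, None, None, 14, 22, None, None, None, 36]
Rule: A leaf has 0 children.
Per-node child counts:
  node 44: 2 child(ren)
  node 41: 2 child(ren)
  node 13: 2 child(ren)
  node 12: 0 child(ren)
  node 15: 2 child(ren)
  node 14: 0 child(ren)
  node 22: 1 child(ren)
  node 36: 0 child(ren)
  node 43: 0 child(ren)
  node 46: 0 child(ren)
Matching nodes: [12, 14, 36, 43, 46]
Count of leaf nodes: 5


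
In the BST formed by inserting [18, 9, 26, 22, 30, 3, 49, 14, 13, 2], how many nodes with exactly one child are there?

Tree built from: [18, 9, 26, 22, 30, 3, 49, 14, 13, 2]
Tree (level-order array): [18, 9, 26, 3, 14, 22, 30, 2, None, 13, None, None, None, None, 49]
Rule: These are nodes with exactly 1 non-null child.
Per-node child counts:
  node 18: 2 child(ren)
  node 9: 2 child(ren)
  node 3: 1 child(ren)
  node 2: 0 child(ren)
  node 14: 1 child(ren)
  node 13: 0 child(ren)
  node 26: 2 child(ren)
  node 22: 0 child(ren)
  node 30: 1 child(ren)
  node 49: 0 child(ren)
Matching nodes: [3, 14, 30]
Count of nodes with exactly one child: 3


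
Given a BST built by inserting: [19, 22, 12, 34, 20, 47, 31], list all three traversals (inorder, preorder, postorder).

Tree insertion order: [19, 22, 12, 34, 20, 47, 31]
Tree (level-order array): [19, 12, 22, None, None, 20, 34, None, None, 31, 47]
Inorder (L, root, R): [12, 19, 20, 22, 31, 34, 47]
Preorder (root, L, R): [19, 12, 22, 20, 34, 31, 47]
Postorder (L, R, root): [12, 20, 31, 47, 34, 22, 19]


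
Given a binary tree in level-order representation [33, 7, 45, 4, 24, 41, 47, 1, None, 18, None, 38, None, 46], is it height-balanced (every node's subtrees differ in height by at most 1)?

Tree (level-order array): [33, 7, 45, 4, 24, 41, 47, 1, None, 18, None, 38, None, 46]
Definition: a tree is height-balanced if, at every node, |h(left) - h(right)| <= 1 (empty subtree has height -1).
Bottom-up per-node check:
  node 1: h_left=-1, h_right=-1, diff=0 [OK], height=0
  node 4: h_left=0, h_right=-1, diff=1 [OK], height=1
  node 18: h_left=-1, h_right=-1, diff=0 [OK], height=0
  node 24: h_left=0, h_right=-1, diff=1 [OK], height=1
  node 7: h_left=1, h_right=1, diff=0 [OK], height=2
  node 38: h_left=-1, h_right=-1, diff=0 [OK], height=0
  node 41: h_left=0, h_right=-1, diff=1 [OK], height=1
  node 46: h_left=-1, h_right=-1, diff=0 [OK], height=0
  node 47: h_left=0, h_right=-1, diff=1 [OK], height=1
  node 45: h_left=1, h_right=1, diff=0 [OK], height=2
  node 33: h_left=2, h_right=2, diff=0 [OK], height=3
All nodes satisfy the balance condition.
Result: Balanced


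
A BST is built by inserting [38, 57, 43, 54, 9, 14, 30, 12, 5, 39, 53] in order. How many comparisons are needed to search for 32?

Search path for 32: 38 -> 9 -> 14 -> 30
Found: False
Comparisons: 4


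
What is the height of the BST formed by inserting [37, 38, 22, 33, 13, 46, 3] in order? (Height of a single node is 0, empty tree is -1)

Insertion order: [37, 38, 22, 33, 13, 46, 3]
Tree (level-order array): [37, 22, 38, 13, 33, None, 46, 3]
Compute height bottom-up (empty subtree = -1):
  height(3) = 1 + max(-1, -1) = 0
  height(13) = 1 + max(0, -1) = 1
  height(33) = 1 + max(-1, -1) = 0
  height(22) = 1 + max(1, 0) = 2
  height(46) = 1 + max(-1, -1) = 0
  height(38) = 1 + max(-1, 0) = 1
  height(37) = 1 + max(2, 1) = 3
Height = 3


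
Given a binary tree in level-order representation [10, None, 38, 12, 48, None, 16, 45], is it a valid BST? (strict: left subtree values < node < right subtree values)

Level-order array: [10, None, 38, 12, 48, None, 16, 45]
Validate using subtree bounds (lo, hi): at each node, require lo < value < hi,
then recurse left with hi=value and right with lo=value.
Preorder trace (stopping at first violation):
  at node 10 with bounds (-inf, +inf): OK
  at node 38 with bounds (10, +inf): OK
  at node 12 with bounds (10, 38): OK
  at node 16 with bounds (12, 38): OK
  at node 48 with bounds (38, +inf): OK
  at node 45 with bounds (38, 48): OK
No violation found at any node.
Result: Valid BST


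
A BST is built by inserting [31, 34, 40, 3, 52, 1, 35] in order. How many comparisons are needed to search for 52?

Search path for 52: 31 -> 34 -> 40 -> 52
Found: True
Comparisons: 4


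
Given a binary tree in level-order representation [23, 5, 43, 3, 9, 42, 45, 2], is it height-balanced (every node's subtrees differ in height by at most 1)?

Tree (level-order array): [23, 5, 43, 3, 9, 42, 45, 2]
Definition: a tree is height-balanced if, at every node, |h(left) - h(right)| <= 1 (empty subtree has height -1).
Bottom-up per-node check:
  node 2: h_left=-1, h_right=-1, diff=0 [OK], height=0
  node 3: h_left=0, h_right=-1, diff=1 [OK], height=1
  node 9: h_left=-1, h_right=-1, diff=0 [OK], height=0
  node 5: h_left=1, h_right=0, diff=1 [OK], height=2
  node 42: h_left=-1, h_right=-1, diff=0 [OK], height=0
  node 45: h_left=-1, h_right=-1, diff=0 [OK], height=0
  node 43: h_left=0, h_right=0, diff=0 [OK], height=1
  node 23: h_left=2, h_right=1, diff=1 [OK], height=3
All nodes satisfy the balance condition.
Result: Balanced


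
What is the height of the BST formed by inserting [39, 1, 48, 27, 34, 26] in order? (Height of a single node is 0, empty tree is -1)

Insertion order: [39, 1, 48, 27, 34, 26]
Tree (level-order array): [39, 1, 48, None, 27, None, None, 26, 34]
Compute height bottom-up (empty subtree = -1):
  height(26) = 1 + max(-1, -1) = 0
  height(34) = 1 + max(-1, -1) = 0
  height(27) = 1 + max(0, 0) = 1
  height(1) = 1 + max(-1, 1) = 2
  height(48) = 1 + max(-1, -1) = 0
  height(39) = 1 + max(2, 0) = 3
Height = 3


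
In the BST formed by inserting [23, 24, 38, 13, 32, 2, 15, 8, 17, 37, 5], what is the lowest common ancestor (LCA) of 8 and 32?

Tree insertion order: [23, 24, 38, 13, 32, 2, 15, 8, 17, 37, 5]
Tree (level-order array): [23, 13, 24, 2, 15, None, 38, None, 8, None, 17, 32, None, 5, None, None, None, None, 37]
In a BST, the LCA of p=8, q=32 is the first node v on the
root-to-leaf path with p <= v <= q (go left if both < v, right if both > v).
Walk from root:
  at 23: 8 <= 23 <= 32, this is the LCA
LCA = 23


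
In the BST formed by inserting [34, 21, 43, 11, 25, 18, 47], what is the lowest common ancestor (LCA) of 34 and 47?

Tree insertion order: [34, 21, 43, 11, 25, 18, 47]
Tree (level-order array): [34, 21, 43, 11, 25, None, 47, None, 18]
In a BST, the LCA of p=34, q=47 is the first node v on the
root-to-leaf path with p <= v <= q (go left if both < v, right if both > v).
Walk from root:
  at 34: 34 <= 34 <= 47, this is the LCA
LCA = 34


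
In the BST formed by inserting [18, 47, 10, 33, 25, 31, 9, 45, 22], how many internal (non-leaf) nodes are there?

Tree built from: [18, 47, 10, 33, 25, 31, 9, 45, 22]
Tree (level-order array): [18, 10, 47, 9, None, 33, None, None, None, 25, 45, 22, 31]
Rule: An internal node has at least one child.
Per-node child counts:
  node 18: 2 child(ren)
  node 10: 1 child(ren)
  node 9: 0 child(ren)
  node 47: 1 child(ren)
  node 33: 2 child(ren)
  node 25: 2 child(ren)
  node 22: 0 child(ren)
  node 31: 0 child(ren)
  node 45: 0 child(ren)
Matching nodes: [18, 10, 47, 33, 25]
Count of internal (non-leaf) nodes: 5


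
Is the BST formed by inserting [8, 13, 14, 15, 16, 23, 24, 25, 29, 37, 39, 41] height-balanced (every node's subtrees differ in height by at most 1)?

Tree (level-order array): [8, None, 13, None, 14, None, 15, None, 16, None, 23, None, 24, None, 25, None, 29, None, 37, None, 39, None, 41]
Definition: a tree is height-balanced if, at every node, |h(left) - h(right)| <= 1 (empty subtree has height -1).
Bottom-up per-node check:
  node 41: h_left=-1, h_right=-1, diff=0 [OK], height=0
  node 39: h_left=-1, h_right=0, diff=1 [OK], height=1
  node 37: h_left=-1, h_right=1, diff=2 [FAIL (|-1-1|=2 > 1)], height=2
  node 29: h_left=-1, h_right=2, diff=3 [FAIL (|-1-2|=3 > 1)], height=3
  node 25: h_left=-1, h_right=3, diff=4 [FAIL (|-1-3|=4 > 1)], height=4
  node 24: h_left=-1, h_right=4, diff=5 [FAIL (|-1-4|=5 > 1)], height=5
  node 23: h_left=-1, h_right=5, diff=6 [FAIL (|-1-5|=6 > 1)], height=6
  node 16: h_left=-1, h_right=6, diff=7 [FAIL (|-1-6|=7 > 1)], height=7
  node 15: h_left=-1, h_right=7, diff=8 [FAIL (|-1-7|=8 > 1)], height=8
  node 14: h_left=-1, h_right=8, diff=9 [FAIL (|-1-8|=9 > 1)], height=9
  node 13: h_left=-1, h_right=9, diff=10 [FAIL (|-1-9|=10 > 1)], height=10
  node 8: h_left=-1, h_right=10, diff=11 [FAIL (|-1-10|=11 > 1)], height=11
Node 37 violates the condition: |-1 - 1| = 2 > 1.
Result: Not balanced


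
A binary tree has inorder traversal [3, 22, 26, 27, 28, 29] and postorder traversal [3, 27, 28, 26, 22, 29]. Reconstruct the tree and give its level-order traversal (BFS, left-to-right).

Inorder:   [3, 22, 26, 27, 28, 29]
Postorder: [3, 27, 28, 26, 22, 29]
Algorithm: postorder visits root last, so walk postorder right-to-left;
each value is the root of the current inorder slice — split it at that
value, recurse on the right subtree first, then the left.
Recursive splits:
  root=29; inorder splits into left=[3, 22, 26, 27, 28], right=[]
  root=22; inorder splits into left=[3], right=[26, 27, 28]
  root=26; inorder splits into left=[], right=[27, 28]
  root=28; inorder splits into left=[27], right=[]
  root=27; inorder splits into left=[], right=[]
  root=3; inorder splits into left=[], right=[]
Reconstructed level-order: [29, 22, 3, 26, 28, 27]


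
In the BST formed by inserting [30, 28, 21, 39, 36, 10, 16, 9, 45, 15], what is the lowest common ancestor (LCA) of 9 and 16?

Tree insertion order: [30, 28, 21, 39, 36, 10, 16, 9, 45, 15]
Tree (level-order array): [30, 28, 39, 21, None, 36, 45, 10, None, None, None, None, None, 9, 16, None, None, 15]
In a BST, the LCA of p=9, q=16 is the first node v on the
root-to-leaf path with p <= v <= q (go left if both < v, right if both > v).
Walk from root:
  at 30: both 9 and 16 < 30, go left
  at 28: both 9 and 16 < 28, go left
  at 21: both 9 and 16 < 21, go left
  at 10: 9 <= 10 <= 16, this is the LCA
LCA = 10


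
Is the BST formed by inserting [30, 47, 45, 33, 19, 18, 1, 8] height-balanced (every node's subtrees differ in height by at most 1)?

Tree (level-order array): [30, 19, 47, 18, None, 45, None, 1, None, 33, None, None, 8]
Definition: a tree is height-balanced if, at every node, |h(left) - h(right)| <= 1 (empty subtree has height -1).
Bottom-up per-node check:
  node 8: h_left=-1, h_right=-1, diff=0 [OK], height=0
  node 1: h_left=-1, h_right=0, diff=1 [OK], height=1
  node 18: h_left=1, h_right=-1, diff=2 [FAIL (|1--1|=2 > 1)], height=2
  node 19: h_left=2, h_right=-1, diff=3 [FAIL (|2--1|=3 > 1)], height=3
  node 33: h_left=-1, h_right=-1, diff=0 [OK], height=0
  node 45: h_left=0, h_right=-1, diff=1 [OK], height=1
  node 47: h_left=1, h_right=-1, diff=2 [FAIL (|1--1|=2 > 1)], height=2
  node 30: h_left=3, h_right=2, diff=1 [OK], height=4
Node 18 violates the condition: |1 - -1| = 2 > 1.
Result: Not balanced


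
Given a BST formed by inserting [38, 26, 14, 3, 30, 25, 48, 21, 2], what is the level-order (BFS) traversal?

Tree insertion order: [38, 26, 14, 3, 30, 25, 48, 21, 2]
Tree (level-order array): [38, 26, 48, 14, 30, None, None, 3, 25, None, None, 2, None, 21]
BFS from the root, enqueuing left then right child of each popped node:
  queue [38] -> pop 38, enqueue [26, 48], visited so far: [38]
  queue [26, 48] -> pop 26, enqueue [14, 30], visited so far: [38, 26]
  queue [48, 14, 30] -> pop 48, enqueue [none], visited so far: [38, 26, 48]
  queue [14, 30] -> pop 14, enqueue [3, 25], visited so far: [38, 26, 48, 14]
  queue [30, 3, 25] -> pop 30, enqueue [none], visited so far: [38, 26, 48, 14, 30]
  queue [3, 25] -> pop 3, enqueue [2], visited so far: [38, 26, 48, 14, 30, 3]
  queue [25, 2] -> pop 25, enqueue [21], visited so far: [38, 26, 48, 14, 30, 3, 25]
  queue [2, 21] -> pop 2, enqueue [none], visited so far: [38, 26, 48, 14, 30, 3, 25, 2]
  queue [21] -> pop 21, enqueue [none], visited so far: [38, 26, 48, 14, 30, 3, 25, 2, 21]
Result: [38, 26, 48, 14, 30, 3, 25, 2, 21]


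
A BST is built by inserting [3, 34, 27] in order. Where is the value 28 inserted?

Starting tree (level order): [3, None, 34, 27]
Insertion path: 3 -> 34 -> 27
Result: insert 28 as right child of 27
Final tree (level order): [3, None, 34, 27, None, None, 28]


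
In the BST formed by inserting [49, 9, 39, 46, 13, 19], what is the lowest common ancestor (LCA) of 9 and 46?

Tree insertion order: [49, 9, 39, 46, 13, 19]
Tree (level-order array): [49, 9, None, None, 39, 13, 46, None, 19]
In a BST, the LCA of p=9, q=46 is the first node v on the
root-to-leaf path with p <= v <= q (go left if both < v, right if both > v).
Walk from root:
  at 49: both 9 and 46 < 49, go left
  at 9: 9 <= 9 <= 46, this is the LCA
LCA = 9


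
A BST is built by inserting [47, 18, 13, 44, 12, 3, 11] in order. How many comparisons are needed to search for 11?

Search path for 11: 47 -> 18 -> 13 -> 12 -> 3 -> 11
Found: True
Comparisons: 6


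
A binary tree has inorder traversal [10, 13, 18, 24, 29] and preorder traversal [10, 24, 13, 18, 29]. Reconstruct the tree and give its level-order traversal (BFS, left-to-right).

Inorder:  [10, 13, 18, 24, 29]
Preorder: [10, 24, 13, 18, 29]
Algorithm: preorder visits root first, so consume preorder in order;
for each root, split the current inorder slice at that value into
left-subtree inorder and right-subtree inorder, then recurse.
Recursive splits:
  root=10; inorder splits into left=[], right=[13, 18, 24, 29]
  root=24; inorder splits into left=[13, 18], right=[29]
  root=13; inorder splits into left=[], right=[18]
  root=18; inorder splits into left=[], right=[]
  root=29; inorder splits into left=[], right=[]
Reconstructed level-order: [10, 24, 13, 29, 18]


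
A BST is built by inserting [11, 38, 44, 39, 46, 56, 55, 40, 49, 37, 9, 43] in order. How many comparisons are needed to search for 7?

Search path for 7: 11 -> 9
Found: False
Comparisons: 2


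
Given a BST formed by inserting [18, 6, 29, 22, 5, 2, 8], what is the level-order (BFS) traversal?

Tree insertion order: [18, 6, 29, 22, 5, 2, 8]
Tree (level-order array): [18, 6, 29, 5, 8, 22, None, 2]
BFS from the root, enqueuing left then right child of each popped node:
  queue [18] -> pop 18, enqueue [6, 29], visited so far: [18]
  queue [6, 29] -> pop 6, enqueue [5, 8], visited so far: [18, 6]
  queue [29, 5, 8] -> pop 29, enqueue [22], visited so far: [18, 6, 29]
  queue [5, 8, 22] -> pop 5, enqueue [2], visited so far: [18, 6, 29, 5]
  queue [8, 22, 2] -> pop 8, enqueue [none], visited so far: [18, 6, 29, 5, 8]
  queue [22, 2] -> pop 22, enqueue [none], visited so far: [18, 6, 29, 5, 8, 22]
  queue [2] -> pop 2, enqueue [none], visited so far: [18, 6, 29, 5, 8, 22, 2]
Result: [18, 6, 29, 5, 8, 22, 2]


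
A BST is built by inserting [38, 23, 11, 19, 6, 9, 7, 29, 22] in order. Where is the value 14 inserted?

Starting tree (level order): [38, 23, None, 11, 29, 6, 19, None, None, None, 9, None, 22, 7]
Insertion path: 38 -> 23 -> 11 -> 19
Result: insert 14 as left child of 19
Final tree (level order): [38, 23, None, 11, 29, 6, 19, None, None, None, 9, 14, 22, 7]


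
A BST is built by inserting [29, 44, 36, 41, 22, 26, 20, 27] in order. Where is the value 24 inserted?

Starting tree (level order): [29, 22, 44, 20, 26, 36, None, None, None, None, 27, None, 41]
Insertion path: 29 -> 22 -> 26
Result: insert 24 as left child of 26
Final tree (level order): [29, 22, 44, 20, 26, 36, None, None, None, 24, 27, None, 41]


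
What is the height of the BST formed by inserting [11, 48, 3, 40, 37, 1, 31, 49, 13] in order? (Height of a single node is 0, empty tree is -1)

Insertion order: [11, 48, 3, 40, 37, 1, 31, 49, 13]
Tree (level-order array): [11, 3, 48, 1, None, 40, 49, None, None, 37, None, None, None, 31, None, 13]
Compute height bottom-up (empty subtree = -1):
  height(1) = 1 + max(-1, -1) = 0
  height(3) = 1 + max(0, -1) = 1
  height(13) = 1 + max(-1, -1) = 0
  height(31) = 1 + max(0, -1) = 1
  height(37) = 1 + max(1, -1) = 2
  height(40) = 1 + max(2, -1) = 3
  height(49) = 1 + max(-1, -1) = 0
  height(48) = 1 + max(3, 0) = 4
  height(11) = 1 + max(1, 4) = 5
Height = 5


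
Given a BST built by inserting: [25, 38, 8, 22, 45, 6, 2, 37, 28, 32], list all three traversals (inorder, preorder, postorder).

Tree insertion order: [25, 38, 8, 22, 45, 6, 2, 37, 28, 32]
Tree (level-order array): [25, 8, 38, 6, 22, 37, 45, 2, None, None, None, 28, None, None, None, None, None, None, 32]
Inorder (L, root, R): [2, 6, 8, 22, 25, 28, 32, 37, 38, 45]
Preorder (root, L, R): [25, 8, 6, 2, 22, 38, 37, 28, 32, 45]
Postorder (L, R, root): [2, 6, 22, 8, 32, 28, 37, 45, 38, 25]


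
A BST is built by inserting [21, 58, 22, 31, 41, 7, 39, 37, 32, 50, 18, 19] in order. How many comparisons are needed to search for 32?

Search path for 32: 21 -> 58 -> 22 -> 31 -> 41 -> 39 -> 37 -> 32
Found: True
Comparisons: 8


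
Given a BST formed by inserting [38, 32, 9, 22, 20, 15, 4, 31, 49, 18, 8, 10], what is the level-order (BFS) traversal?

Tree insertion order: [38, 32, 9, 22, 20, 15, 4, 31, 49, 18, 8, 10]
Tree (level-order array): [38, 32, 49, 9, None, None, None, 4, 22, None, 8, 20, 31, None, None, 15, None, None, None, 10, 18]
BFS from the root, enqueuing left then right child of each popped node:
  queue [38] -> pop 38, enqueue [32, 49], visited so far: [38]
  queue [32, 49] -> pop 32, enqueue [9], visited so far: [38, 32]
  queue [49, 9] -> pop 49, enqueue [none], visited so far: [38, 32, 49]
  queue [9] -> pop 9, enqueue [4, 22], visited so far: [38, 32, 49, 9]
  queue [4, 22] -> pop 4, enqueue [8], visited so far: [38, 32, 49, 9, 4]
  queue [22, 8] -> pop 22, enqueue [20, 31], visited so far: [38, 32, 49, 9, 4, 22]
  queue [8, 20, 31] -> pop 8, enqueue [none], visited so far: [38, 32, 49, 9, 4, 22, 8]
  queue [20, 31] -> pop 20, enqueue [15], visited so far: [38, 32, 49, 9, 4, 22, 8, 20]
  queue [31, 15] -> pop 31, enqueue [none], visited so far: [38, 32, 49, 9, 4, 22, 8, 20, 31]
  queue [15] -> pop 15, enqueue [10, 18], visited so far: [38, 32, 49, 9, 4, 22, 8, 20, 31, 15]
  queue [10, 18] -> pop 10, enqueue [none], visited so far: [38, 32, 49, 9, 4, 22, 8, 20, 31, 15, 10]
  queue [18] -> pop 18, enqueue [none], visited so far: [38, 32, 49, 9, 4, 22, 8, 20, 31, 15, 10, 18]
Result: [38, 32, 49, 9, 4, 22, 8, 20, 31, 15, 10, 18]


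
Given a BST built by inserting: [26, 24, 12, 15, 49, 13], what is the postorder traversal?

Tree insertion order: [26, 24, 12, 15, 49, 13]
Tree (level-order array): [26, 24, 49, 12, None, None, None, None, 15, 13]
Postorder traversal: [13, 15, 12, 24, 49, 26]


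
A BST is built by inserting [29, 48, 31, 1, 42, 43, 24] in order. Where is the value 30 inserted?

Starting tree (level order): [29, 1, 48, None, 24, 31, None, None, None, None, 42, None, 43]
Insertion path: 29 -> 48 -> 31
Result: insert 30 as left child of 31
Final tree (level order): [29, 1, 48, None, 24, 31, None, None, None, 30, 42, None, None, None, 43]
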